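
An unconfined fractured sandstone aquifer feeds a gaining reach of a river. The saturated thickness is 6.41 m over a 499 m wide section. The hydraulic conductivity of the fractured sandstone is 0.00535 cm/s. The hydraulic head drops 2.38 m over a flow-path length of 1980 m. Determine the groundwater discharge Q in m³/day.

17.8

Convert K: 0.00535 cm/s × 864 = 4.622 m/day.
Cross-sectional area A = 499 × 6.41 = 3199 m².
Hydraulic gradient i = Δh / L = 2.38 / 1980 = 0.001202.
Darcy's law: Q = K · A · i = 4.622 × 3199 × 0.001202 = 17.77 m³/day.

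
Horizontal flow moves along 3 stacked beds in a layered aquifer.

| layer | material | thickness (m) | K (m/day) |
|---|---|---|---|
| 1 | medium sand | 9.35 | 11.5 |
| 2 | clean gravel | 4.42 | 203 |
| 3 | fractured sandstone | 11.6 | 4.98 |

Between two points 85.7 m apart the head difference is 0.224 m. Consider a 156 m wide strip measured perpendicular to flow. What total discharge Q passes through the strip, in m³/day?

Flow is parallel to layering, so each bed carries its own Darcy discharge and the transmissivities add.
Σ(K_i·b_i) = 11.5×9.35 + 203×4.42 + 4.98×11.6 = 1063 m²/day.
Hydraulic gradient i = Δh / L = 0.224 / 85.7 = 0.002614.
Q = Σ(K_i·b_i) · W · i = 1063 × 156 × 0.002614 = 433.3 m³/day.

433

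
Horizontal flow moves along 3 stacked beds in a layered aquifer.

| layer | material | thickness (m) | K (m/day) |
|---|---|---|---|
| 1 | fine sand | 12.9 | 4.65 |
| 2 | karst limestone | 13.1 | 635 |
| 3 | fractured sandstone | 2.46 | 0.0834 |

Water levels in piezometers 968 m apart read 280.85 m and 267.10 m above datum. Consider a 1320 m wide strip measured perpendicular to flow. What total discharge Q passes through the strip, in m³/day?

Flow is parallel to layering, so each bed carries its own Darcy discharge and the transmissivities add.
Σ(K_i·b_i) = 4.65×12.9 + 635×13.1 + 0.0834×2.46 = 8379 m²/day.
Hydraulic gradient i = (280.85 − 267.10) / 968 = 13.75 / 968 = 0.01420.
Q = Σ(K_i·b_i) · W · i = 8379 × 1320 × 0.01420 = 1.571e+05 m³/day.

157000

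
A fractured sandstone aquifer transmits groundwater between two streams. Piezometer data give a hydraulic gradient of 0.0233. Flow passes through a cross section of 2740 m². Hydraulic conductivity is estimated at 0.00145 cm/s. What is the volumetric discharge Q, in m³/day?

80.0

Convert K: 0.00145 cm/s × 864 = 1.253 m/day.
Hydraulic gradient i = 0.0233.
Darcy's law: Q = K · A · i = 1.253 × 2740 × 0.02330 = 79.98 m³/day.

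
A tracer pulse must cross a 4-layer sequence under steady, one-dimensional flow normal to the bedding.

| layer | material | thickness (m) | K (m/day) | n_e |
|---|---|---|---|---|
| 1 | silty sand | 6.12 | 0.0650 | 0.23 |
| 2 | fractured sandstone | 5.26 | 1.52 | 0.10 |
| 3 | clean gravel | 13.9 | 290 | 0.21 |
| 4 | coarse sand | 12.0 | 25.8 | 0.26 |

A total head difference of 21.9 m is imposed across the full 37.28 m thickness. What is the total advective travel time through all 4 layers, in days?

With flow normal to the layers, continuity requires the same specific discharge q through every layer.
Σ(b_i/K_i) = 6.12/0.0650 + 5.26/1.52 + 13.9/290 + 12.0/25.8 = 98.13 d.
q = Δh / Σ(b_i/K_i) = 21.9 / 98.13 = 0.2232 m/day.
In each layer the seepage velocity is v_i = q/n_i, so the layer transit time is t_i = b_i·n_i / q:
  layer 1 (silty sand): t_1 = 6.12 × 0.23 / 0.2232 = 6.307 d
  layer 2 (fractured sandstone): t_2 = 5.26 × 0.10 / 0.2232 = 2.357 d
  layer 3 (clean gravel): t_3 = 13.9 × 0.21 / 0.2232 = 13.08 d
  layer 4 (coarse sand): t_4 = 12.0 × 0.26 / 0.2232 = 13.98 d
Total t = Σ t_i = 35.72 days.

35.7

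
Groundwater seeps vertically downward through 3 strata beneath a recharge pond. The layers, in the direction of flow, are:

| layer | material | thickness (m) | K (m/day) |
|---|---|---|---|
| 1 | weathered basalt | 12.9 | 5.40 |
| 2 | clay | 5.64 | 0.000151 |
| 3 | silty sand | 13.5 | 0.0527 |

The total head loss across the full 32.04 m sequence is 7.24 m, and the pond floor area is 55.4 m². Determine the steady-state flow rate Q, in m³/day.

0.0107

Flow is perpendicular to layering, so the layers act in series and the equivalent K is the thickness-weighted harmonic mean.
Total thickness L = 12.9 + 5.64 + 13.5 = 32.04 m.
Σ(b_i/K_i) = 12.9/5.40 + 5.64/0.000151 + 13.5/0.0527 = 37610 d.
K_eq = L / Σ(b_i/K_i) = 32.04 / 37610 = 0.0008519 m/day.
Q = K_eq · A · (Δh/L) = 0.0008519 × 55.4 × (7.24/32.04) = 0.01066 m³/day.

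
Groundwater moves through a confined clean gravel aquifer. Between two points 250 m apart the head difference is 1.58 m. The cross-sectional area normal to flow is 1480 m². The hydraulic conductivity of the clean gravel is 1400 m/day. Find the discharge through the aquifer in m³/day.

13100

Hydraulic gradient i = Δh / L = 1.58 / 250 = 0.006320.
Darcy's law: Q = K · A · i = 1400 × 1480 × 0.006320 = 13095 m³/day.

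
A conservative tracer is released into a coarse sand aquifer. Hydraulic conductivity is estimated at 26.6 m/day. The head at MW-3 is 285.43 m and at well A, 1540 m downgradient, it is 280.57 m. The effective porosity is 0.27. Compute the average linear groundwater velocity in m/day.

0.311

Hydraulic gradient i = (285.43 − 280.57) / 1540 = 4.86 / 1540 = 0.003156.
Darcy flux q = K · i = 26.60 × 0.003156 = 0.08395 m/day.
Seepage velocity v = q / n_e = 0.08395 / 0.27 = 0.3109 m/day.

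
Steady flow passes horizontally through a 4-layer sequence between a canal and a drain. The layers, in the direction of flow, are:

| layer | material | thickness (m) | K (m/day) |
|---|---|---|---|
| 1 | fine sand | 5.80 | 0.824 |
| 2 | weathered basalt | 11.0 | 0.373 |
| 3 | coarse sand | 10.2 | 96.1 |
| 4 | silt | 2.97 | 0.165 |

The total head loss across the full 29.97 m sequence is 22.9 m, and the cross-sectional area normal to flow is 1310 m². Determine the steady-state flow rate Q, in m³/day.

Flow is perpendicular to layering, so the layers act in series and the equivalent K is the thickness-weighted harmonic mean.
Total thickness L = 5.80 + 11.0 + 10.2 + 2.97 = 29.97 m.
Σ(b_i/K_i) = 5.80/0.824 + 11.0/0.373 + 10.2/96.1 + 2.97/0.165 = 54.64 d.
K_eq = L / Σ(b_i/K_i) = 29.97 / 54.64 = 0.5485 m/day.
Q = K_eq · A · (Δh/L) = 0.5485 × 1310 × (22.9/29.97) = 549.1 m³/day.

549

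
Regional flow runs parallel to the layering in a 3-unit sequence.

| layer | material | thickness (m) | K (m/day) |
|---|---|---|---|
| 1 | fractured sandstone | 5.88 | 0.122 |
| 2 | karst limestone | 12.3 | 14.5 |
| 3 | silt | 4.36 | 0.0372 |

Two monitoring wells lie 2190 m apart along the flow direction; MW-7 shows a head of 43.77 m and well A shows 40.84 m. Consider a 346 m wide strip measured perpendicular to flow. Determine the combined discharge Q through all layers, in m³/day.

Flow is parallel to layering, so each bed carries its own Darcy discharge and the transmissivities add.
Σ(K_i·b_i) = 0.122×5.88 + 14.5×12.3 + 0.0372×4.36 = 179.2 m²/day.
Hydraulic gradient i = (43.77 − 40.84) / 2190 = 2.93 / 2190 = 0.001338.
Q = Σ(K_i·b_i) · W · i = 179.2 × 346 × 0.001338 = 82.97 m³/day.

83.0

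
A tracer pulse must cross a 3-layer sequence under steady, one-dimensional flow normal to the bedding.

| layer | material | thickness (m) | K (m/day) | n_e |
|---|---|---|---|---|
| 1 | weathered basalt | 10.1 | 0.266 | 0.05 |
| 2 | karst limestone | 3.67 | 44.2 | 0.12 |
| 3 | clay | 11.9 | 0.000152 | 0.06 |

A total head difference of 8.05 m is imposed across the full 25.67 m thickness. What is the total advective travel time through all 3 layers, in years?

With flow normal to the layers, continuity requires the same specific discharge q through every layer.
Σ(b_i/K_i) = 10.1/0.266 + 3.67/44.2 + 11.9/0.000152 = 78328 d.
q = Δh / Σ(b_i/K_i) = 8.05 / 78328 = 0.0001028 m/day.
In each layer the seepage velocity is v_i = q/n_i, so the layer transit time is t_i = b_i·n_i / q:
  layer 1 (weathered basalt): t_1 = 10.1 × 0.05 / 0.0001028 = 4914 d
  layer 2 (karst limestone): t_2 = 3.67 × 0.12 / 0.0001028 = 4285 d
  layer 3 (clay): t_3 = 11.9 × 0.06 / 0.0001028 = 6947 d
Total t = Σ t_i = 16146 days = 44.21 years.

44.2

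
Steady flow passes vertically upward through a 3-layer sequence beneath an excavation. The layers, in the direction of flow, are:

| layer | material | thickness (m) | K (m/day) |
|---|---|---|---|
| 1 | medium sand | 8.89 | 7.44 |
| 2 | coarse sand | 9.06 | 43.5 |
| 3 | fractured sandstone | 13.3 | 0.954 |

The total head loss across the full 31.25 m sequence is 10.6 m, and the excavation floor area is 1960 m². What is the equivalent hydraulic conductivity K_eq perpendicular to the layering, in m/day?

Flow is perpendicular to layering, so the layers act in series and the equivalent K is the thickness-weighted harmonic mean.
Total thickness L = 8.89 + 9.06 + 13.3 = 31.25 m.
Σ(b_i/K_i) = 8.89/7.44 + 9.06/43.5 + 13.3/0.954 = 15.34 d.
K_eq = L / Σ(b_i/K_i) = 31.25 / 15.34 = 2.037 m/day.

2.04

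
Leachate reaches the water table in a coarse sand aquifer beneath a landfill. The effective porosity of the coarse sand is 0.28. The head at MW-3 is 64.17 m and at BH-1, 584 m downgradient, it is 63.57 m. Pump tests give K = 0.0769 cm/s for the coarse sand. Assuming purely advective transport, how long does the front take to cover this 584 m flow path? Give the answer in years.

6.56

Convert K: 0.0769 cm/s × 864 = 66.44 m/day.
Hydraulic gradient i = (64.17 − 63.57) / 584 = 0.6 / 584 = 0.001027.
Darcy flux q = K · i = 66.44 × 0.001027 = 0.06826 m/day.
Seepage velocity v = q / n_e = 0.06826 / 0.28 = 0.2438 m/day.
Travel time t = L / v = 584 / 0.2438 = 2395 days = 6.558 years.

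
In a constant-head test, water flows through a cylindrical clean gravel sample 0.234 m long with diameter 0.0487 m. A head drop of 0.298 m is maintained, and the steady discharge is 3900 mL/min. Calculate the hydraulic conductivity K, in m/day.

2370

Cross-sectional area A = π·(d/2)² = π × (0.0487/2)² = 0.001863 m².
Convert discharge: 3900 mL/min = 6.500e-05 m³/s.
Darcy's law rearranged: K = Q·L / (A·Δh) = 6.500e-05 × 0.234 / (0.001863 × 0.298) = 0.02740 m/s = 2367 m/day.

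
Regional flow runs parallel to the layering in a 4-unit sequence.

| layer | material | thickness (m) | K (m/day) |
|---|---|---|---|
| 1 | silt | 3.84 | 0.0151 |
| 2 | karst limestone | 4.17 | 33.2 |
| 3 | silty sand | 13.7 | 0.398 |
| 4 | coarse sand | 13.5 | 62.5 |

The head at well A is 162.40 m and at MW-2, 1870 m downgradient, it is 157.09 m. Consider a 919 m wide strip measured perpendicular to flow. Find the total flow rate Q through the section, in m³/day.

2580

Flow is parallel to layering, so each bed carries its own Darcy discharge and the transmissivities add.
Σ(K_i·b_i) = 0.0151×3.84 + 33.2×4.17 + 0.398×13.7 + 62.5×13.5 = 987.7 m²/day.
Hydraulic gradient i = (162.40 − 157.09) / 1870 = 5.31 / 1870 = 0.002840.
Q = Σ(K_i·b_i) · W · i = 987.7 × 919 × 0.002840 = 2577 m³/day.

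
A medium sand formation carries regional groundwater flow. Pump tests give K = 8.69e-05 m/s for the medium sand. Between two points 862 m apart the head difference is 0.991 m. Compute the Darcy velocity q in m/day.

Convert K: 8.69e-05 m/s × 86400 = 7.508 m/day.
Hydraulic gradient i = Δh / L = 0.991 / 862 = 0.001150.
Specific discharge q = K · i = 7.508 × 0.001150 = 0.008632 m/day.

0.00863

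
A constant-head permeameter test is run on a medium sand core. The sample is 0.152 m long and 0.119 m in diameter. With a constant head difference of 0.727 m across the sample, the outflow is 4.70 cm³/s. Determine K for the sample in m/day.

Cross-sectional area A = π·(d/2)² = π × (0.119/2)² = 0.01112 m².
Convert discharge: 4.70 cm³/s = 4.700e-06 m³/s.
Darcy's law rearranged: K = Q·L / (A·Δh) = 4.700e-06 × 0.152 / (0.01112 × 0.727) = 8.835e-05 m/s = 7.634 m/day.

7.63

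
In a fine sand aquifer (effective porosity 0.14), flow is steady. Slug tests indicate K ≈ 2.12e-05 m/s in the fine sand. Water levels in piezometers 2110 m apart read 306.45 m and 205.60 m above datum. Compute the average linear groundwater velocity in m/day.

Convert K: 2.12e-05 m/s × 86400 = 1.832 m/day.
Hydraulic gradient i = (306.45 − 205.60) / 2110 = 100.85 / 2110 = 0.04780.
Darcy flux q = K · i = 1.832 × 0.04780 = 0.08755 m/day.
Seepage velocity v = q / n_e = 0.08755 / 0.14 = 0.6253 m/day.

0.625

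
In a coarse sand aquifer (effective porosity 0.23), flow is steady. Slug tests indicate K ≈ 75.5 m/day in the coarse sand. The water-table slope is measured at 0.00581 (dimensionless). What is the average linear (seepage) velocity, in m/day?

1.91

Hydraulic gradient i = 0.00581.
Darcy flux q = K · i = 75.50 × 0.005810 = 0.4387 m/day.
Seepage velocity v = q / n_e = 0.4387 / 0.23 = 1.907 m/day.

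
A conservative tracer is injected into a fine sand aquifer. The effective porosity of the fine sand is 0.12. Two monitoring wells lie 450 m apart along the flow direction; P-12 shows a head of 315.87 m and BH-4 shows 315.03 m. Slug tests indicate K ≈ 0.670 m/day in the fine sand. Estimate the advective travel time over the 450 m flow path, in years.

118

Hydraulic gradient i = (315.87 − 315.03) / 450 = 0.84 / 450 = 0.001867.
Darcy flux q = K · i = 0.6700 × 0.001867 = 0.001251 m/day.
Seepage velocity v = q / n_e = 0.001251 / 0.12 = 0.01042 m/day.
Travel time t = L / v = 450 / 0.01042 = 43177 days = 118.2 years.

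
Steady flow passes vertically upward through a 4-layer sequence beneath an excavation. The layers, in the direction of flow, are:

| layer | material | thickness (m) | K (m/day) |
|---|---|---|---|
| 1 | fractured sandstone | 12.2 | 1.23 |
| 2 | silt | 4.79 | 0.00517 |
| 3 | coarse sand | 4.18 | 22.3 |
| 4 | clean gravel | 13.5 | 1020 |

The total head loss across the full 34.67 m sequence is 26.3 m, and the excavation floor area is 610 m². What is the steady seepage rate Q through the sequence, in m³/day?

Flow is perpendicular to layering, so the layers act in series and the equivalent K is the thickness-weighted harmonic mean.
Total thickness L = 12.2 + 4.79 + 4.18 + 13.5 = 34.67 m.
Σ(b_i/K_i) = 12.2/1.23 + 4.79/0.00517 + 4.18/22.3 + 13.5/1020 = 936.6 d.
K_eq = L / Σ(b_i/K_i) = 34.67 / 936.6 = 0.03702 m/day.
Q = K_eq · A · (Δh/L) = 0.03702 × 610 × (26.3/34.67) = 17.13 m³/day.

17.1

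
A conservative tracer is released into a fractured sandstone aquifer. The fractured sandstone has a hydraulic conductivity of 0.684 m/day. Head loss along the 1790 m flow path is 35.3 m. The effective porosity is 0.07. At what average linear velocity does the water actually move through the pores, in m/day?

0.193

Hydraulic gradient i = Δh / L = 35.3 / 1790 = 0.01972.
Darcy flux q = K · i = 0.6840 × 0.01972 = 0.01349 m/day.
Seepage velocity v = q / n_e = 0.01349 / 0.07 = 0.1927 m/day.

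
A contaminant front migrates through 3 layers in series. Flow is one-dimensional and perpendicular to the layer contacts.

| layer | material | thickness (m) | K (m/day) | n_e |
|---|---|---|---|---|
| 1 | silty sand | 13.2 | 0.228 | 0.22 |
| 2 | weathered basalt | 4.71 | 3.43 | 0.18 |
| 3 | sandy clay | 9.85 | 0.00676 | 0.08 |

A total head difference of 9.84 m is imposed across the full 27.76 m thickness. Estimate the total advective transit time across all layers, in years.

1.92

With flow normal to the layers, continuity requires the same specific discharge q through every layer.
Σ(b_i/K_i) = 13.2/0.228 + 4.71/3.43 + 9.85/0.00676 = 1516 d.
q = Δh / Σ(b_i/K_i) = 9.84 / 1516 = 0.006489 m/day.
In each layer the seepage velocity is v_i = q/n_i, so the layer transit time is t_i = b_i·n_i / q:
  layer 1 (silty sand): t_1 = 13.2 × 0.22 / 0.006489 = 447.5 d
  layer 2 (weathered basalt): t_2 = 4.71 × 0.18 / 0.006489 = 130.6 d
  layer 3 (sandy clay): t_3 = 9.85 × 0.08 / 0.006489 = 121.4 d
Total t = Σ t_i = 699.6 days = 1.915 years.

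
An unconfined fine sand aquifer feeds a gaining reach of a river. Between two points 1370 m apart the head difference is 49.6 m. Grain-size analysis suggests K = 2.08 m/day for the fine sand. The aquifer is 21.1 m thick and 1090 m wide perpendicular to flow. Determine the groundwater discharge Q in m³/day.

1730

Cross-sectional area A = 1090 × 21.1 = 22999 m².
Hydraulic gradient i = Δh / L = 49.6 / 1370 = 0.03620.
Darcy's law: Q = K · A · i = 2.080 × 22999 × 0.03620 = 1732 m³/day.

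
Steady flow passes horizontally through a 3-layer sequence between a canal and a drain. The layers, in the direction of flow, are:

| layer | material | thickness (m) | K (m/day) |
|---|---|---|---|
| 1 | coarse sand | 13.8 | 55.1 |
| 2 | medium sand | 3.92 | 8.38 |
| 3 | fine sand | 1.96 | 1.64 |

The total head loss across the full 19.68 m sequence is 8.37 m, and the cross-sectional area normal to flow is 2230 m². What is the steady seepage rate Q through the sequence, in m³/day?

Flow is perpendicular to layering, so the layers act in series and the equivalent K is the thickness-weighted harmonic mean.
Total thickness L = 13.8 + 3.92 + 1.96 = 19.68 m.
Σ(b_i/K_i) = 13.8/55.1 + 3.92/8.38 + 1.96/1.64 = 1.913 d.
K_eq = L / Σ(b_i/K_i) = 19.68 / 1.913 = 10.29 m/day.
Q = K_eq · A · (Δh/L) = 10.29 × 2230 × (8.37/19.68) = 9755 m³/day.

9760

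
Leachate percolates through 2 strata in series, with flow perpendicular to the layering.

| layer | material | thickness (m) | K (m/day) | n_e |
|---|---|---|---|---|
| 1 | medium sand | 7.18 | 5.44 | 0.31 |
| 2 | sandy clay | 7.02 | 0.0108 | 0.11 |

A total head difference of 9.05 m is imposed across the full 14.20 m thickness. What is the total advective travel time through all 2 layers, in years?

With flow normal to the layers, continuity requires the same specific discharge q through every layer.
Σ(b_i/K_i) = 7.18/5.44 + 7.02/0.0108 = 651.3 d.
q = Δh / Σ(b_i/K_i) = 9.05 / 651.3 = 0.01389 m/day.
In each layer the seepage velocity is v_i = q/n_i, so the layer transit time is t_i = b_i·n_i / q:
  layer 1 (medium sand): t_1 = 7.18 × 0.31 / 0.01389 = 160.2 d
  layer 2 (sandy clay): t_2 = 7.02 × 0.11 / 0.01389 = 55.57 d
Total t = Σ t_i = 215.8 days = 0.5907 years.

0.591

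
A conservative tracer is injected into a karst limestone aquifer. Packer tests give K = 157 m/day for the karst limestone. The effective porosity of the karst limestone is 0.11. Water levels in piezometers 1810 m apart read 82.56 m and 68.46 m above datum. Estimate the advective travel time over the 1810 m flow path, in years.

Hydraulic gradient i = (82.56 − 68.46) / 1810 = 14.1 / 1810 = 0.007790.
Darcy flux q = K · i = 157.0 × 0.007790 = 1.223 m/day.
Seepage velocity v = q / n_e = 1.223 / 0.11 = 11.12 m/day.
Travel time t = L / v = 1810 / 11.12 = 162.8 days = 0.4457 years.

0.446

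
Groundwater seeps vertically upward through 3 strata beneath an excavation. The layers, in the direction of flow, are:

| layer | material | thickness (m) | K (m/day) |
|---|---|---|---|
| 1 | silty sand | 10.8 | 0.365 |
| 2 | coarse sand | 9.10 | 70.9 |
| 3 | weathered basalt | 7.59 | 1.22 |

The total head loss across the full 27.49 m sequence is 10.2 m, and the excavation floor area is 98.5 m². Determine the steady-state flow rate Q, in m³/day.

Flow is perpendicular to layering, so the layers act in series and the equivalent K is the thickness-weighted harmonic mean.
Total thickness L = 10.8 + 9.10 + 7.59 = 27.49 m.
Σ(b_i/K_i) = 10.8/0.365 + 9.10/70.9 + 7.59/1.22 = 35.94 d.
K_eq = L / Σ(b_i/K_i) = 27.49 / 35.94 = 0.7649 m/day.
Q = K_eq · A · (Δh/L) = 0.7649 × 98.5 × (10.2/27.49) = 27.96 m³/day.

28.0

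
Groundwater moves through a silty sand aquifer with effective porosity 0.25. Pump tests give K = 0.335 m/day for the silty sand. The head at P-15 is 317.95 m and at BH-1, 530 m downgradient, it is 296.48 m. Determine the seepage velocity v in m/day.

Hydraulic gradient i = (317.95 − 296.48) / 530 = 21.47 / 530 = 0.04051.
Darcy flux q = K · i = 0.3350 × 0.04051 = 0.01357 m/day.
Seepage velocity v = q / n_e = 0.01357 / 0.25 = 0.05428 m/day.

0.0543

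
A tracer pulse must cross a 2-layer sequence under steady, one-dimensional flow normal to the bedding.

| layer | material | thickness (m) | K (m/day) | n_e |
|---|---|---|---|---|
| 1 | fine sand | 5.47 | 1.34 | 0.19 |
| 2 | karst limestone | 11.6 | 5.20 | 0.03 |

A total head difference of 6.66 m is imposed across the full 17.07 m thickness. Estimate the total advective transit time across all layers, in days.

With flow normal to the layers, continuity requires the same specific discharge q through every layer.
Σ(b_i/K_i) = 5.47/1.34 + 11.6/5.20 = 6.313 d.
q = Δh / Σ(b_i/K_i) = 6.66 / 6.313 = 1.055 m/day.
In each layer the seepage velocity is v_i = q/n_i, so the layer transit time is t_i = b_i·n_i / q:
  layer 1 (fine sand): t_1 = 5.47 × 0.19 / 1.055 = 0.9851 d
  layer 2 (karst limestone): t_2 = 11.6 × 0.03 / 1.055 = 0.3299 d
Total t = Σ t_i = 1.315 days.

1.31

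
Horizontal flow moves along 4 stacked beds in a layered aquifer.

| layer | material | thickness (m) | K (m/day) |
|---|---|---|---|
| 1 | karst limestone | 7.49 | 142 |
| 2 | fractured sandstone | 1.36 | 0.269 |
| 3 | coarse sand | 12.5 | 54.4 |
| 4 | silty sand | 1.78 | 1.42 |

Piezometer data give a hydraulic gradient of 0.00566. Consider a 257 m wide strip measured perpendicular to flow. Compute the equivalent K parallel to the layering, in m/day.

75.5

Flow is parallel to layering, so each bed carries its own Darcy discharge and the transmissivities add.
Σ(K_i·b_i) = 142×7.49 + 0.269×1.36 + 54.4×12.5 + 1.42×1.78 = 1746 m²/day.
Total thickness b = 23.13 m, so K_eq = Σ(K_i·b_i)/b = 75.51 m/day.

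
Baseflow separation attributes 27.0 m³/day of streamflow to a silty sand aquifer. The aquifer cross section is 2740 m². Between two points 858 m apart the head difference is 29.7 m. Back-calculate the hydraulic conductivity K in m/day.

Hydraulic gradient i = Δh / L = 29.7 / 858 = 0.03462.
From Q = K·A·i, K = Q / (A·i) = 27.0 / (2740 × 0.03462) = 0.2847 m/day.

0.285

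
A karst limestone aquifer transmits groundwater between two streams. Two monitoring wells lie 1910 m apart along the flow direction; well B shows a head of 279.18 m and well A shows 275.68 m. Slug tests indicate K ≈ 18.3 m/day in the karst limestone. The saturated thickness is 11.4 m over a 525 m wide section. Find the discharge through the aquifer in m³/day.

Cross-sectional area A = 525 × 11.4 = 5985 m².
Hydraulic gradient i = (279.18 − 275.68) / 1910 = 3.5 / 1910 = 0.001832.
Darcy's law: Q = K · A · i = 18.30 × 5985 × 0.001832 = 200.7 m³/day.

201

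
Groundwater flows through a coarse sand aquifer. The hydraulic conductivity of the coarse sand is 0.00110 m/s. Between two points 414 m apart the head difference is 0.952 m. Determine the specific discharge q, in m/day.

Convert K: 0.00110 m/s × 86400 = 95.04 m/day.
Hydraulic gradient i = Δh / L = 0.952 / 414 = 0.002300.
Specific discharge q = K · i = 95.04 × 0.002300 = 0.2185 m/day.

0.219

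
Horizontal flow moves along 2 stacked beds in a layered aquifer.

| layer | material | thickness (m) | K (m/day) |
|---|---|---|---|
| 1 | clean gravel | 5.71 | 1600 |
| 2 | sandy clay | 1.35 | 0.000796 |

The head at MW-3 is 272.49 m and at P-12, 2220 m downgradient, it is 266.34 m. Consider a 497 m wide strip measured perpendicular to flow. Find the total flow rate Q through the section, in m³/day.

Flow is parallel to layering, so each bed carries its own Darcy discharge and the transmissivities add.
Σ(K_i·b_i) = 1600×5.71 + 0.000796×1.35 = 9136 m²/day.
Hydraulic gradient i = (272.49 − 266.34) / 2220 = 6.15 / 2220 = 0.002770.
Q = Σ(K_i·b_i) · W · i = 9136 × 497 × 0.002770 = 12579 m³/day.

12600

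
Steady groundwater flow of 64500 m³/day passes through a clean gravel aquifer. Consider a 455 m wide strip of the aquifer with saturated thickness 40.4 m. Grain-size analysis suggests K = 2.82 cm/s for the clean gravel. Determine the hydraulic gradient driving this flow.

Convert K: 2.82 cm/s × 864 = 2436 m/day.
Cross-sectional area A = 455 × 40.4 = 18382 m².
From Q = K·A·i, i = Q / (K·A) = 64500 / (2436 × 18382) = 0.001440.

0.00144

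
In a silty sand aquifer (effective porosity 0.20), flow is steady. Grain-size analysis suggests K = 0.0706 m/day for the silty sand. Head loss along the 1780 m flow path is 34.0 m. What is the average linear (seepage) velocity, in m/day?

Hydraulic gradient i = Δh / L = 34.0 / 1780 = 0.01910.
Darcy flux q = K · i = 0.07060 × 0.01910 = 0.001349 m/day.
Seepage velocity v = q / n_e = 0.001349 / 0.20 = 0.006743 m/day.

0.00674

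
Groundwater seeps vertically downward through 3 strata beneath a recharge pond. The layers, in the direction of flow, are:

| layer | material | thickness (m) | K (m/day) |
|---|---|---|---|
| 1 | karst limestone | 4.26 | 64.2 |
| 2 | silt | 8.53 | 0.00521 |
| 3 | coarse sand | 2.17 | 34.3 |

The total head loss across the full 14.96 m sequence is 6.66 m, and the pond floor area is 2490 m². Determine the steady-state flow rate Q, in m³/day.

10.1

Flow is perpendicular to layering, so the layers act in series and the equivalent K is the thickness-weighted harmonic mean.
Total thickness L = 4.26 + 8.53 + 2.17 = 14.96 m.
Σ(b_i/K_i) = 4.26/64.2 + 8.53/0.00521 + 2.17/34.3 = 1637 d.
K_eq = L / Σ(b_i/K_i) = 14.96 / 1637 = 0.009137 m/day.
Q = K_eq · A · (Δh/L) = 0.009137 × 2490 × (6.66/14.96) = 10.13 m³/day.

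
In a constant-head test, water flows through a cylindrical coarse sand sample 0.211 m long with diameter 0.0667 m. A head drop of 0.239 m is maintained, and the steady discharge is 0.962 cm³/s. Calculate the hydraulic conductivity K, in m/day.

Cross-sectional area A = π·(d/2)² = π × (0.0667/2)² = 0.003494 m².
Convert discharge: 0.962 cm³/s = 9.620e-07 m³/s.
Darcy's law rearranged: K = Q·L / (A·Δh) = 9.620e-07 × 0.211 / (0.003494 × 0.239) = 0.0002431 m/s = 21.00 m/day.

21.0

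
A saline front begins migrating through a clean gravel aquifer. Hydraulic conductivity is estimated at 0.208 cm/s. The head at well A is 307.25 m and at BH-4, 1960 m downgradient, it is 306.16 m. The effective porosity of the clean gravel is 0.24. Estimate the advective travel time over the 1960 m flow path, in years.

Convert K: 0.208 cm/s × 864 = 179.7 m/day.
Hydraulic gradient i = (307.25 − 306.16) / 1960 = 1.09 / 1960 = 0.0005561.
Darcy flux q = K · i = 179.7 × 0.0005561 = 0.09994 m/day.
Seepage velocity v = q / n_e = 0.09994 / 0.24 = 0.4164 m/day.
Travel time t = L / v = 1960 / 0.4164 = 4707 days = 12.89 years.

12.9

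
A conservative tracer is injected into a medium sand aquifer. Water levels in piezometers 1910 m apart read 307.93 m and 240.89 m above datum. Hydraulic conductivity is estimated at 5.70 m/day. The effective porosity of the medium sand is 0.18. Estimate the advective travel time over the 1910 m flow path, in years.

4.70

Hydraulic gradient i = (307.93 − 240.89) / 1910 = 67.04 / 1910 = 0.03510.
Darcy flux q = K · i = 5.700 × 0.03510 = 0.2001 m/day.
Seepage velocity v = q / n_e = 0.2001 / 0.18 = 1.111 m/day.
Travel time t = L / v = 1910 / 1.111 = 1718 days = 4.705 years.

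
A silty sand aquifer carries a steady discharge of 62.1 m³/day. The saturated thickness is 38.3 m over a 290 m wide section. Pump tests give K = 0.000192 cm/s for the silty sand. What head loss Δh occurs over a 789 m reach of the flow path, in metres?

26.6

Convert K: 0.000192 cm/s × 864 = 0.1659 m/day.
Cross-sectional area A = 290 × 38.3 = 11107 m².
From Q = K·A·i, i = Q / (K·A) = 62.1 / (0.1659 × 11107) = 0.03370.
Head loss Δh = i · L = 0.03370 × 789 = 26.59 m.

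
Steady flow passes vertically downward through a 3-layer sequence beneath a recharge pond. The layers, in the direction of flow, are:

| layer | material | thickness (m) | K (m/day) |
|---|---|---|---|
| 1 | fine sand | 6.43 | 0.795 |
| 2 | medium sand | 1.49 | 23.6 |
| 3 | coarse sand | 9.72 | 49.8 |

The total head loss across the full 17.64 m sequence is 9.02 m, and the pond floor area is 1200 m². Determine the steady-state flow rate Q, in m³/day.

Flow is perpendicular to layering, so the layers act in series and the equivalent K is the thickness-weighted harmonic mean.
Total thickness L = 6.43 + 1.49 + 9.72 = 17.64 m.
Σ(b_i/K_i) = 6.43/0.795 + 1.49/23.6 + 9.72/49.8 = 8.346 d.
K_eq = L / Σ(b_i/K_i) = 17.64 / 8.346 = 2.113 m/day.
Q = K_eq · A · (Δh/L) = 2.113 × 1200 × (9.02/17.64) = 1297 m³/day.

1300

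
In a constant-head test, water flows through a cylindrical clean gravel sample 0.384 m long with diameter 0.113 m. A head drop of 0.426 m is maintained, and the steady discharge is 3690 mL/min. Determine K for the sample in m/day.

Cross-sectional area A = π·(d/2)² = π × (0.113/2)² = 0.01003 m².
Convert discharge: 3690 mL/min = 6.150e-05 m³/s.
Darcy's law rearranged: K = Q·L / (A·Δh) = 6.150e-05 × 0.384 / (0.01003 × 0.426) = 0.005528 m/s = 477.6 m/day.

478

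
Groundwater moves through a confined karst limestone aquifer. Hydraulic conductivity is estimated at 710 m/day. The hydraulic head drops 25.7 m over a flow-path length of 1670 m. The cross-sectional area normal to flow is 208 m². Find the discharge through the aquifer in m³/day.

Hydraulic gradient i = Δh / L = 25.7 / 1670 = 0.01539.
Darcy's law: Q = K · A · i = 710.0 × 208.0 × 0.01539 = 2273 m³/day.

2270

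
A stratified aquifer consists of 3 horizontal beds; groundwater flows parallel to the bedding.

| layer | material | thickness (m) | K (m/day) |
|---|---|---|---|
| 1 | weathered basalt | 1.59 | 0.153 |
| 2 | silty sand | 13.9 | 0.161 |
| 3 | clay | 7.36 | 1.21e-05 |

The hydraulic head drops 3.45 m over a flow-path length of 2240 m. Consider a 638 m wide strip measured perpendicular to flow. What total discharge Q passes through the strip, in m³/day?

Flow is parallel to layering, so each bed carries its own Darcy discharge and the transmissivities add.
Σ(K_i·b_i) = 0.153×1.59 + 0.161×13.9 + 1.21e-05×7.36 = 2.481 m²/day.
Hydraulic gradient i = Δh / L = 3.45 / 2240 = 0.001540.
Q = Σ(K_i·b_i) · W · i = 2.481 × 638 × 0.001540 = 2.438 m³/day.

2.44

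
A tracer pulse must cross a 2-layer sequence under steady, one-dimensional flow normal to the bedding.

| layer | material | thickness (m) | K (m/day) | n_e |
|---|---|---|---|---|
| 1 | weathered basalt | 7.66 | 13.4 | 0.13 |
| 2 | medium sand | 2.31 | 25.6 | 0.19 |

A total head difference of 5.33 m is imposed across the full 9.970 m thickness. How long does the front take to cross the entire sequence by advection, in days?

0.178

With flow normal to the layers, continuity requires the same specific discharge q through every layer.
Σ(b_i/K_i) = 7.66/13.4 + 2.31/25.6 = 0.6619 d.
q = Δh / Σ(b_i/K_i) = 5.33 / 0.6619 = 8.053 m/day.
In each layer the seepage velocity is v_i = q/n_i, so the layer transit time is t_i = b_i·n_i / q:
  layer 1 (weathered basalt): t_1 = 7.66 × 0.13 / 8.053 = 0.1237 d
  layer 2 (medium sand): t_2 = 2.31 × 0.19 / 8.053 = 0.05450 d
Total t = Σ t_i = 0.1782 days.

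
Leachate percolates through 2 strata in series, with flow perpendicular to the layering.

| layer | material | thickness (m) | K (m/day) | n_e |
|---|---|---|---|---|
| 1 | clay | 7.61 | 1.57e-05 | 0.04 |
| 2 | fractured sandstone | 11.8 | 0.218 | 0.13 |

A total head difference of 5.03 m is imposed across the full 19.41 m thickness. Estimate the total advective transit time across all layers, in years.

With flow normal to the layers, continuity requires the same specific discharge q through every layer.
Σ(b_i/K_i) = 7.61/1.57e-05 + 11.8/0.218 = 4.848e+05 d.
q = Δh / Σ(b_i/K_i) = 5.03 / 4.848e+05 = 1.038e-05 m/day.
In each layer the seepage velocity is v_i = q/n_i, so the layer transit time is t_i = b_i·n_i / q:
  layer 1 (clay): t_1 = 7.61 × 0.04 / 1.038e-05 = 29337 d
  layer 2 (fractured sandstone): t_2 = 11.8 × 0.13 / 1.038e-05 = 1.478e+05 d
Total t = Σ t_i = 1.772e+05 days = 485.1 years.

485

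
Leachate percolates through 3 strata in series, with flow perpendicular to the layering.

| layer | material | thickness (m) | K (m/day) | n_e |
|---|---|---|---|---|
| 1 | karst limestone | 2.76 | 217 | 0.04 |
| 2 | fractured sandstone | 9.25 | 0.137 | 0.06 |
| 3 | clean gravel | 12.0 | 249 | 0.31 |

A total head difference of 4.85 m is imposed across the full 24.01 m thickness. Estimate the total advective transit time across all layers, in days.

61.1

With flow normal to the layers, continuity requires the same specific discharge q through every layer.
Σ(b_i/K_i) = 2.76/217 + 9.25/0.137 + 12.0/249 = 67.58 d.
q = Δh / Σ(b_i/K_i) = 4.85 / 67.58 = 0.07177 m/day.
In each layer the seepage velocity is v_i = q/n_i, so the layer transit time is t_i = b_i·n_i / q:
  layer 1 (karst limestone): t_1 = 2.76 × 0.04 / 0.07177 = 1.538 d
  layer 2 (fractured sandstone): t_2 = 9.25 × 0.06 / 0.07177 = 7.733 d
  layer 3 (clean gravel): t_3 = 12.0 × 0.31 / 0.07177 = 51.83 d
Total t = Σ t_i = 61.11 days.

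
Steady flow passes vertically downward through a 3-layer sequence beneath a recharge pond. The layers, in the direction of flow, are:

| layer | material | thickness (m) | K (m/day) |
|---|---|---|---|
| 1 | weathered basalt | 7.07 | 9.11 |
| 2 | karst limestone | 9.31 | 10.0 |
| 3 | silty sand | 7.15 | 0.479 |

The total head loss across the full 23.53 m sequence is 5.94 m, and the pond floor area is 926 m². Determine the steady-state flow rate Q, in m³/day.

Flow is perpendicular to layering, so the layers act in series and the equivalent K is the thickness-weighted harmonic mean.
Total thickness L = 7.07 + 9.31 + 7.15 = 23.53 m.
Σ(b_i/K_i) = 7.07/9.11 + 9.31/10.0 + 7.15/0.479 = 16.63 d.
K_eq = L / Σ(b_i/K_i) = 23.53 / 16.63 = 1.415 m/day.
Q = K_eq · A · (Δh/L) = 1.415 × 926 × (5.94/23.53) = 330.7 m³/day.

331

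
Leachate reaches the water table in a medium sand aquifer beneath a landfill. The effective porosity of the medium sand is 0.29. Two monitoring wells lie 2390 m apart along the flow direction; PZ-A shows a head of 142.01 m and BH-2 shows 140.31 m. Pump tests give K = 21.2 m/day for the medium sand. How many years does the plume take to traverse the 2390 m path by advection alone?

Hydraulic gradient i = (142.01 − 140.31) / 2390 = 1.7 / 2390 = 0.0007113.
Darcy flux q = K · i = 21.20 × 0.0007113 = 0.01508 m/day.
Seepage velocity v = q / n_e = 0.01508 / 0.29 = 0.05200 m/day.
Travel time t = L / v = 2390 / 0.05200 = 45963 days = 125.8 years.

126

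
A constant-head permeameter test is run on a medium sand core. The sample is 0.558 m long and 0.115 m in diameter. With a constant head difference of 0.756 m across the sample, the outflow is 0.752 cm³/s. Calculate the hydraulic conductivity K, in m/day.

4.62

Cross-sectional area A = π·(d/2)² = π × (0.115/2)² = 0.01039 m².
Convert discharge: 0.752 cm³/s = 7.520e-07 m³/s.
Darcy's law rearranged: K = Q·L / (A·Δh) = 7.520e-07 × 0.558 / (0.01039 × 0.756) = 5.344e-05 m/s = 4.617 m/day.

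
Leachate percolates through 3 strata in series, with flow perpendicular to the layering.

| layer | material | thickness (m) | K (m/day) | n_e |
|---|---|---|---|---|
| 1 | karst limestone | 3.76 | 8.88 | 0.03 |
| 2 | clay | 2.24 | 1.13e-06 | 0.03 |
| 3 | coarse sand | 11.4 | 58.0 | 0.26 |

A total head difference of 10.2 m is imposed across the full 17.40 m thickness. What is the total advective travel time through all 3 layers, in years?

With flow normal to the layers, continuity requires the same specific discharge q through every layer.
Σ(b_i/K_i) = 3.76/8.88 + 2.24/1.13e-06 + 11.4/58.0 = 1.982e+06 d.
q = Δh / Σ(b_i/K_i) = 10.2 / 1.982e+06 = 5.146e-06 m/day.
In each layer the seepage velocity is v_i = q/n_i, so the layer transit time is t_i = b_i·n_i / q:
  layer 1 (karst limestone): t_1 = 3.76 × 0.03 / 5.146e-06 = 21922 d
  layer 2 (clay): t_2 = 2.24 × 0.03 / 5.146e-06 = 13060 d
  layer 3 (coarse sand): t_3 = 11.4 × 0.26 / 5.146e-06 = 5.760e+05 d
Total t = Σ t_i = 6.110e+05 days = 1673 years.

1670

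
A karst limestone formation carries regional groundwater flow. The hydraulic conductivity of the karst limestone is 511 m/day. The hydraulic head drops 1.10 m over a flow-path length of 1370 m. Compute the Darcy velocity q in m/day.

0.410

Hydraulic gradient i = Δh / L = 1.10 / 1370 = 0.0008029.
Specific discharge q = K · i = 511.0 × 0.0008029 = 0.4103 m/day.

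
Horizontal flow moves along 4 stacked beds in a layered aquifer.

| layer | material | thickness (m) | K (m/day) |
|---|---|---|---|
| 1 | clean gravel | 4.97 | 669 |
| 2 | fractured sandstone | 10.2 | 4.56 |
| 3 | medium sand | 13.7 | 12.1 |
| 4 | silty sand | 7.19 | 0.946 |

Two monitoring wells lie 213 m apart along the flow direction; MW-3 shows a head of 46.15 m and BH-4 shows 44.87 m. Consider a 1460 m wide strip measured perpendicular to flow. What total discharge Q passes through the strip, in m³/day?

31100

Flow is parallel to layering, so each bed carries its own Darcy discharge and the transmissivities add.
Σ(K_i·b_i) = 669×4.97 + 4.56×10.2 + 12.1×13.7 + 0.946×7.19 = 3544 m²/day.
Hydraulic gradient i = (46.15 − 44.87) / 213 = 1.28 / 213 = 0.006009.
Q = Σ(K_i·b_i) · W · i = 3544 × 1460 × 0.006009 = 31094 m³/day.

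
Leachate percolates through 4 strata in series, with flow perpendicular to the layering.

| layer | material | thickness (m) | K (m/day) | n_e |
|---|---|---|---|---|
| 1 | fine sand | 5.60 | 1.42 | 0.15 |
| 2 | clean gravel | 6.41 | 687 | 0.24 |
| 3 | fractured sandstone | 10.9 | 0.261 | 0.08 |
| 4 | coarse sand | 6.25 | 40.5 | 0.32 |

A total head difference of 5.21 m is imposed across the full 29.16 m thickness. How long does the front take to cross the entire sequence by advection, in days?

46.2

With flow normal to the layers, continuity requires the same specific discharge q through every layer.
Σ(b_i/K_i) = 5.60/1.42 + 6.41/687 + 10.9/0.261 + 6.25/40.5 = 45.87 d.
q = Δh / Σ(b_i/K_i) = 5.21 / 45.87 = 0.1136 m/day.
In each layer the seepage velocity is v_i = q/n_i, so the layer transit time is t_i = b_i·n_i / q:
  layer 1 (fine sand): t_1 = 5.60 × 0.15 / 0.1136 = 7.396 d
  layer 2 (clean gravel): t_2 = 6.41 × 0.24 / 0.1136 = 13.54 d
  layer 3 (fractured sandstone): t_3 = 10.9 × 0.08 / 0.1136 = 7.677 d
  layer 4 (coarse sand): t_4 = 6.25 × 0.32 / 0.1136 = 17.61 d
Total t = Σ t_i = 46.23 days.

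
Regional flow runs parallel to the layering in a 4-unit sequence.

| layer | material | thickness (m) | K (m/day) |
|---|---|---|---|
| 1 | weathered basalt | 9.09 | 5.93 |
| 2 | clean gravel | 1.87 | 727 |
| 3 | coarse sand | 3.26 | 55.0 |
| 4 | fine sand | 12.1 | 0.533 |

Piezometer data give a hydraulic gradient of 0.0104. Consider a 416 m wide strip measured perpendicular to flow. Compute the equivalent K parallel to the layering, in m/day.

Flow is parallel to layering, so each bed carries its own Darcy discharge and the transmissivities add.
Σ(K_i·b_i) = 5.93×9.09 + 727×1.87 + 55.0×3.26 + 0.533×12.1 = 1599 m²/day.
Total thickness b = 26.32 m, so K_eq = Σ(K_i·b_i)/b = 60.76 m/day.

60.8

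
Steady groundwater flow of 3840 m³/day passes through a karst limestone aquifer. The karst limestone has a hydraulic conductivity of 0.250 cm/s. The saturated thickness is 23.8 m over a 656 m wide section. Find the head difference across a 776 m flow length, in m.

Convert K: 0.250 cm/s × 864 = 216.0 m/day.
Cross-sectional area A = 656 × 23.8 = 15613 m².
From Q = K·A·i, i = Q / (K·A) = 3840 / (216.0 × 15613) = 0.001139.
Head loss Δh = i · L = 0.001139 × 776 = 0.8836 m.

0.884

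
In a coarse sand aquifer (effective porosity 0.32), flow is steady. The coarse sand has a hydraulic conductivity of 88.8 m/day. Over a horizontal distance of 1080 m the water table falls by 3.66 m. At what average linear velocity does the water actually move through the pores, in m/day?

0.940

Hydraulic gradient i = Δh / L = 3.66 / 1080 = 0.003389.
Darcy flux q = K · i = 88.80 × 0.003389 = 0.3009 m/day.
Seepage velocity v = q / n_e = 0.3009 / 0.32 = 0.9404 m/day.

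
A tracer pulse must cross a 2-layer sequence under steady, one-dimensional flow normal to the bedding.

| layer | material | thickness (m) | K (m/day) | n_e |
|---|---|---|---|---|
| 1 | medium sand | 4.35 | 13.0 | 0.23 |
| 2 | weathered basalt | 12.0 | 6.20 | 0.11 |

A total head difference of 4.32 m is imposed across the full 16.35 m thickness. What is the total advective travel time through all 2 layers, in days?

1.22

With flow normal to the layers, continuity requires the same specific discharge q through every layer.
Σ(b_i/K_i) = 4.35/13.0 + 12.0/6.20 = 2.270 d.
q = Δh / Σ(b_i/K_i) = 4.32 / 2.270 = 1.903 m/day.
In each layer the seepage velocity is v_i = q/n_i, so the layer transit time is t_i = b_i·n_i / q:
  layer 1 (medium sand): t_1 = 4.35 × 0.23 / 1.903 = 0.5257 d
  layer 2 (weathered basalt): t_2 = 12.0 × 0.11 / 1.903 = 0.6936 d
Total t = Σ t_i = 1.219 days.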